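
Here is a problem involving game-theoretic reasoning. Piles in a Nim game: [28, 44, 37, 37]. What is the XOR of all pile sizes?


We need the XOR (exclusive or) of all pile sizes.
After XOR-ing pile 1 (size 28): 0 XOR 28 = 28
After XOR-ing pile 2 (size 44): 28 XOR 44 = 48
After XOR-ing pile 3 (size 37): 48 XOR 37 = 21
After XOR-ing pile 4 (size 37): 21 XOR 37 = 48
The Nim-value of this position is 48.

48


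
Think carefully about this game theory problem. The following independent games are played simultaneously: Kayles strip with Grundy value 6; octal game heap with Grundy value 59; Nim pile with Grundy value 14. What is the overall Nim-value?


By the Sprague-Grundy theorem, the Grundy value of a sum of games is the XOR of individual Grundy values.
Kayles strip: Grundy value = 6. Running XOR: 0 XOR 6 = 6
octal game heap: Grundy value = 59. Running XOR: 6 XOR 59 = 61
Nim pile: Grundy value = 14. Running XOR: 61 XOR 14 = 51
The combined Grundy value is 51.

51


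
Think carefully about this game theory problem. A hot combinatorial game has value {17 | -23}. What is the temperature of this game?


The game is {17 | -23}, a switch {a | b} with numbers a > b.
Cooling {a | b} by t gives {a - t | b + t}, which stops being hot when a - t = b + t, i.e. at t = (a - b)/2. So the temperature of a switch is (a - b)/2.
Temperature = (Left option - Right option) / 2
= (17 - (-23)) / 2
= 40 / 2
= 20

20


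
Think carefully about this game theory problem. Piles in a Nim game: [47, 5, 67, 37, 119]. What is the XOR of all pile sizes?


We need the XOR (exclusive or) of all pile sizes.
After XOR-ing pile 1 (size 47): 0 XOR 47 = 47
After XOR-ing pile 2 (size 5): 47 XOR 5 = 42
After XOR-ing pile 3 (size 67): 42 XOR 67 = 105
After XOR-ing pile 4 (size 37): 105 XOR 37 = 76
After XOR-ing pile 5 (size 119): 76 XOR 119 = 59
The Nim-value of this position is 59.

59


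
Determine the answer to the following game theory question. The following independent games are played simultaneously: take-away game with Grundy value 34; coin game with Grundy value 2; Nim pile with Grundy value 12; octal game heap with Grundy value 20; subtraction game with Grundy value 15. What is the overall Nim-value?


By the Sprague-Grundy theorem, the Grundy value of a sum of games is the XOR of individual Grundy values.
take-away game: Grundy value = 34. Running XOR: 0 XOR 34 = 34
coin game: Grundy value = 2. Running XOR: 34 XOR 2 = 32
Nim pile: Grundy value = 12. Running XOR: 32 XOR 12 = 44
octal game heap: Grundy value = 20. Running XOR: 44 XOR 20 = 56
subtraction game: Grundy value = 15. Running XOR: 56 XOR 15 = 55
The combined Grundy value is 55.

55


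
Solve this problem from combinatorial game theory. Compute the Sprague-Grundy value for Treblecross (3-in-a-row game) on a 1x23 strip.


Treblecross: place X on empty cells; 3-in-a-row wins.
Playing within two cells of an existing X lets the opponent win at once, so sensible play treats the cells i-2..i+2 around each X as dead. The player left with no safe cell loses, so this is a normal-play take-away game on strips of safe cells.
Placing X at cell i (0-indexed) of a strip of k safe cells leaves independent strips of sizes max(0, i-2) and max(0, k-i-3). Hence G(k) = mex{ G(max(0,i-2)) XOR G(max(0,k-i-3)) : 0 <= i < k }, with G(0) = 0.
G(1): splits (0,0):0^0=0 -> mex({0}) = 1
G(2): splits (0,0):0^0=0 -> mex({0}) = 1
G(3): splits (0,0):0^0=0 -> mex({0}) = 1
G(4): splits (0,1):0^1=1 (0,0):0^0=0 -> mex({0, 1}) = 2
G(5): splits (0,2):0^1=1 (0,1):0^1=1 (0,0):0^0=0 -> mex({0, 1}) = 2
G(6) = mex({1}) = 0
G(7) = mex({0, 1, 2}) = 3
G(8) = mex({0, 1, 2}) = 3
G(9) = mex({0, 2}) = 1
G(10) = mex({0, 2, 3}) = 1
G(11) = mex({0, 3}) = 1
G(12) = mex({1, 3}) = 0
G(13) = mex({0, 1, 2, 3}) = 4
G(14) = mex({0, 1, 2}) = 3
G(15) = mex({0, 1, 2}) = 3
G(16) = mex({0, 1, 2, 4}) = 3
G(17) = mex({0, 1, 3, 4}) = 2
G(18) = mex({0, 1, 3, 4}) = 2
G(19) = mex({0, 1, 3, 5}) = 2
G(20) = mex({0, 1, 2, 3, 5}) = 4
G(21) = mex({0, 1, 2, 3, 5}) = 4
G(22) = mex({1, 2, 6}) = 0
G(23) = mex({0, 1, 2, 3, 4, 6}) = 5
Therefore G(23) = 5.

5


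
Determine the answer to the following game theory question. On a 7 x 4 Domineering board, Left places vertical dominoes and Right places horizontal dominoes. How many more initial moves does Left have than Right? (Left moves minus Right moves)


Board is 7 x 4 (rows x cols).
Left (vertical) placements: (rows-1) * cols = 6 * 4 = 24
Right (horizontal) placements: rows * (cols-1) = 7 * 3 = 21
Advantage = Left - Right = 24 - 21 = 3

3


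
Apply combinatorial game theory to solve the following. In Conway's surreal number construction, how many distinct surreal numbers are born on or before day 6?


Day 0: {|} = 0 is born. Count = 1.
Day n: the number of surreal numbers born by day n is 2^(n+1) - 1.
By day 0: 2^1 - 1 = 1
By day 1: 2^2 - 1 = 3
By day 2: 2^3 - 1 = 7
By day 3: 2^4 - 1 = 15
By day 4: 2^5 - 1 = 31
By day 5: 2^6 - 1 = 63
By day 6: 2^7 - 1 = 127
By day 6: 127 surreal numbers.

127


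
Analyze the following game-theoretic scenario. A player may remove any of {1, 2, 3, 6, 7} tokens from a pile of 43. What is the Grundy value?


The subtraction set is S = {1, 2, 3, 6, 7}.
G(k) = mex{ G(k - s) : s in S, s <= k }. We compute iteratively: G(0) = 0.
G(1) = mex({0}) = 1
G(2) = mex({0, 1}) = 2
G(3) = mex({0, 1, 2}) = 3
G(4) = mex({1, 2, 3}) = 0
G(5) = mex({0, 2, 3}) = 1
G(6) = mex({0, 1, 3}) = 2
G(7) = mex({0, 1, 2}) = 3
G(8) = mex({1, 2, 3}) = 0
G(9) = mex({0, 2, 3}) = 1
G(10) = mex({0, 1, 3}) = 2
Observe that G(4)..G(10) = 0, 1, 2, 3, 0, 1, 2 repeats G(0)..G(6) = 0, 1, 2, 3, 0, 1, 2.
For k >= max(S) = 7, G(k) is determined by the previous 7 values G(k-7)..G(k-1); a window of 7 consecutive values has recurred shifted by 4, so by induction G(k + 4) = G(k) for all k >= 0: the sequence is periodic from the start with period 4.
One period: G(0..3) = 0, 1, 2, 3.
43 mod 4 = 3, so G(43) = G(3) = 3.

3


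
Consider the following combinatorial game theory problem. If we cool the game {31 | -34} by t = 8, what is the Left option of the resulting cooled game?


Original game: {31 | -34} (a switch {a | b} with a > b).
Cooling by t (for t below the temperature (a - b)/2 = 65/2) taxes each move by t: {a | b} cooled by t is {a - t | b + t}.
Cooling amount: t = 8
Cooled Left option: 31 - 8 = 23
Cooled Right option: -34 + 8 = -26
Cooled game: {23 | -26}
Left option = 23

23


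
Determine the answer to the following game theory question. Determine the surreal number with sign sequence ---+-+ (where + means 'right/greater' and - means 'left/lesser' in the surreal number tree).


Sign expansion: ---+-+
Rule: track bounds (lo, hi), initially (-inf, +inf). On '+', the current value becomes lo and we move to the simplest number in (value, hi): value + 1 if hi = +inf, otherwise the midpoint (value + hi)/2. On '-', the current value becomes hi and we move to value - 1 if lo = -inf, otherwise the midpoint (lo + value)/2.
Start at 0.
Step 1: sign = -, move left. Bounds: (-inf, 0). Value = -1
Step 2: sign = -, move left. Bounds: (-inf, -1). Value = -2
Step 3: sign = -, move left. Bounds: (-inf, -2). Value = -3
Step 4: sign = +, move right. Bounds: (-3, -2). Value = -5/2
Step 5: sign = -, move left. Bounds: (-3, -5/2). Value = -11/4
Step 6: sign = +, move right. Bounds: (-11/4, -5/2). Value = -21/8
The surreal number with sign expansion ---+-+ is -21/8.

-21/8


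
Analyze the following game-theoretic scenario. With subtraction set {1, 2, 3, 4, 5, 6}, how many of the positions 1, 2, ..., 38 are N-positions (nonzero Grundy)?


Subtraction set S = {1, 2, 3, 4, 5, 6}, so G(n) = n mod 7.
G(n) = 0 when n is a multiple of 7.
Multiples of 7 in [1, 38]: 5
N-positions (nonzero Grundy) = 38 - 5 = 33

33


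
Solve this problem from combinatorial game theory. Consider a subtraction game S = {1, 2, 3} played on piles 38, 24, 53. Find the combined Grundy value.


Subtraction set: {1, 2, 3}
For this subtraction set, G(n) = n mod 4 (period = max + 1 = 4).
Pile 1 (size 38): G(38) = 38 mod 4 = 2
Pile 2 (size 24): G(24) = 24 mod 4 = 0
Pile 3 (size 53): G(53) = 53 mod 4 = 1
Total Grundy value = XOR of all: 2 XOR 0 XOR 1 = 3

3


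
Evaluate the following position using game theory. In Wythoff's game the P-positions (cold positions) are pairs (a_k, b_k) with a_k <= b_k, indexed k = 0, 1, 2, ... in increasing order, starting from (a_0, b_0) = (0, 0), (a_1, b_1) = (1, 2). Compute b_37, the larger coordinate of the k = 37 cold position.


By Wythoff's theorem, a_k = floor(k * phi) and b_k = floor(k * phi^2) = a_k + k, where phi = (1 + sqrt(5))/2 is the golden ratio.
phi = (1 + sqrt(5))/2 = 1.618034
phi^2 = phi + 1 = 2.618034
k = 37
k * phi^2 = 37 * 2.618034 = 96.867258
b_37 = floor(k * phi^2) = 96 (check: a_37 + k = 59 + 37 = 96)

96


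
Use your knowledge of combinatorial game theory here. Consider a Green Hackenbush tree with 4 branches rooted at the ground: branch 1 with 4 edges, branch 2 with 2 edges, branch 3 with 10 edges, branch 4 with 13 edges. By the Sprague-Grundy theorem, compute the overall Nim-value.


The tree has 4 branches from the ground vertex.
In Green Hackenbush, the Nim-value of a simple path of length k is k.
Branch 1: length 4, Nim-value = 4
Branch 2: length 2, Nim-value = 2
Branch 3: length 10, Nim-value = 10
Branch 4: length 13, Nim-value = 13
Total Nim-value = XOR of all branch values:
0 XOR 4 = 4
4 XOR 2 = 6
6 XOR 10 = 12
12 XOR 13 = 1
Nim-value of the tree = 1

1


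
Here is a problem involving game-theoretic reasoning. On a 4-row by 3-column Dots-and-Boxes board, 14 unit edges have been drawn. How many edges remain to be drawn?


Grid: 4 x 3 boxes, i.e. 5 rows and 4 columns of dots.
Horizontal edges: (rows + 1) * cols = 5 * 3 = 15
Vertical edges: rows * (cols + 1) = 4 * 4 = 16
Total edges: 15 + 16 = 31
Edges drawn: 14
Remaining: 31 - 14 = 17

17


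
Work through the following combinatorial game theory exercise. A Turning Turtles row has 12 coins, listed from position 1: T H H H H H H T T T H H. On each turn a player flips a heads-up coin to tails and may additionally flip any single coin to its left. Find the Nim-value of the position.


Coins: T H H H H H H T T T H H
Key fact: a single head at position k behaves exactly like a Nim heap of size k (turning it to T and optionally flipping a coin at j < k corresponds to moving the heap from k to j, or to 0), and heads combine as a disjunctive sum (two heads at the same place would cancel, matching j XOR j = 0). So the Nim-value is the XOR of the 1-indexed positions of the heads.
Face-up positions (1-indexed): [2, 3, 4, 5, 6, 7, 11, 12]
XOR 0 with 2: 0 XOR 2 = 2
XOR 2 with 3: 2 XOR 3 = 1
XOR 1 with 4: 1 XOR 4 = 5
XOR 5 with 5: 5 XOR 5 = 0
XOR 0 with 6: 0 XOR 6 = 6
XOR 6 with 7: 6 XOR 7 = 1
XOR 1 with 11: 1 XOR 11 = 10
XOR 10 with 12: 10 XOR 12 = 6
Nim-value = 6

6


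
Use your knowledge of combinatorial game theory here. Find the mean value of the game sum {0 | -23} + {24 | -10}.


G1 = {0 | -23}, G2 = {24 | -10}
Each is a switch {a | b} with numbers a > b; its mean value is (a + b)/2, and mean value is additive over game sums: m(G1 + G2) = m(G1) + m(G2).
Mean of G1 = (0 + (-23))/2 = -23/2 = -23/2
Mean of G2 = (24 + (-10))/2 = 14/2 = 7
Mean of G1 + G2 = -23/2 + 7 = -9/2

-9/2


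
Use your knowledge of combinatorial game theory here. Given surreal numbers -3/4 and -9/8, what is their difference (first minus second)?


x = -3/4, y = -9/8
Converting to common denominator: 8
x = -6/8, y = -9/8
x - y = -3/4 - -9/8 = 3/8

3/8


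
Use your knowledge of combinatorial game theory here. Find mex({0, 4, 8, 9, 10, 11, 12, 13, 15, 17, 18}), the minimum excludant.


Set = {0, 4, 8, 9, 10, 11, 12, 13, 15, 17, 18}
0 is in the set.
1 is NOT in the set. This is the mex.
mex = 1

1


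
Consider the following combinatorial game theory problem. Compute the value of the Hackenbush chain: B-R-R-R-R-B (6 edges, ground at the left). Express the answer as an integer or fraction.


Edges (from ground): B-R-R-R-R-B
By Berlekamp's sign-expansion rule, a Blue-Red Hackenbush stalk has the value of the surreal number whose sign sequence is the edge sequence with B -> + and R -> -.
Sign sequence: +----+
Trace the sign expansion in the surreal number tree, starting from 0:
Edge 1: B (sign +) -> bounds (0, +inf), value = 1
Edge 2: R (sign -) -> bounds (0, 1), value = 1/2
Edge 3: R (sign -) -> bounds (0, 1/2), value = 1/4
Edge 4: R (sign -) -> bounds (0, 1/4), value = 1/8
Edge 5: R (sign -) -> bounds (0, 1/8), value = 1/16
Edge 6: B (sign +) -> bounds (1/16, 1/8), value = 3/32
Game value = 3/32

3/32


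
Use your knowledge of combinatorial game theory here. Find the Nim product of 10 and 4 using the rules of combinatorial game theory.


Nim multiplication is bilinear over XOR: (u XOR v) * w = (u*w) XOR (v*w).
So we split each operand into its bit components and XOR the pairwise Nim products.
10 = 2 + 8 (as XOR of powers of 2).
4 = 4 (as XOR of powers of 2).
Using the standard Nim-product table on single bits:
  2*2 = 3,   2*4 = 8,   2*8 = 12,
  4*4 = 6,   4*8 = 11,  8*8 = 13,
and  1*x = x (identity), k*l = l*k (commutative).
Pairwise Nim products:
  2 * 4 = 8
  8 * 4 = 11
XOR them: 8 XOR 11 = 3.
Result: 10 * 4 = 3 (in Nim).

3


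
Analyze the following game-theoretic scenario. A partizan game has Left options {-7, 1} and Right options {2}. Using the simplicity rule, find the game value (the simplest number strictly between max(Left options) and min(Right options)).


Left options: {-7, 1}, max = 1
Right options: {2}, min = 2
All options are numbers and max(Left) < min(Right), so by the simplicity theorem the value is the simplest (earliest-born) number strictly between 1 and 2.
No integer lies strictly between 1 and 2, so the value is the dyadic rational m/2^k in the interval with the smallest k (then m odd); search k = 1, 2, ...:
Denominator 2: 3/2 lies strictly between 1 and 2 -- found.
The simplest number in the interval is 3/2.
Game value = 3/2

3/2


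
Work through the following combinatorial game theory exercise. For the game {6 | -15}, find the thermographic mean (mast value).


Game = {6 | -15}, a switch {a | b} with numbers a > b.
Its thermograph has left wall a - t and right wall b + t, which meet at t = (a - b)/2, where both equal (a + b)/2. So the mast (mean value) is at (a + b)/2.
Mean = (6 + (-15))/2 = -9/2 = -9/2

-9/2


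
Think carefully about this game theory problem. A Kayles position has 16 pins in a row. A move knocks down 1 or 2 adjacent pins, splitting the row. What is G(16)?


Kayles: a move removes 1 or 2 adjacent pins from a contiguous row.
Removing pins from a row of k leaves two independent rows (a, b) with a + b = k - 1 (one pin) or a + b = k - 2 (two pins); an end removal gives a = 0.
By Sprague-Grundy, G(k) = mex{ G(a) XOR G(b) } over all these splits. G(0) = 0.
G(1): splits (0,0):0^0=0 -> mex({0}) = 1
G(2): splits (0,1):0^1=1 (0,0):0^0=0 -> mex({0, 1}) = 2
G(3): splits (0,2):0^2=2 (1,1):1^1=0 (0,1):0^1=1 -> mex({0, 1, 2}) = 3
G(4): splits (0,3):0^3=3 (1,2):1^2=3 (0,2):0^2=2 (1,1):1^1=0 -> mex({0, 2, 3}) = 1
G(5): splits (0,4):0^1=1 (1,3):1^3=2 (2,2):2^2=0 (0,3):0^3=3 (1,2):1^2=3 -> mex({0, 1, 2, 3}) = 4
G(6) = mex({0, 1, 2, 4}) = 3
G(7) = mex({0, 1, 3, 4, 5}) = 2
G(8) = mex({0, 2, 3, 5, 6}) = 1
G(9) = mex({0, 1, 2, 3, 6, 7}) = 4
G(10) = mex({0, 1, 3, 4, 5, 7}) = 2
G(11) = mex({0, 1, 2, 3, 4, 5}) = 6
G(12) = mex({0, 1, 2, 3, 5, 6, 7}) = 4
G(13) = mex({0, 2, 3, 4, 6, 7}) = 1
G(14) = mex({0, 1, 4, 5, 6, 7}) = 2
G(15) = mex({0, 1, 2, 3, 4, 5, 6}) = 7
G(16) = mex({0, 2, 3, 5, 6, 7}) = 1
Therefore G(16) = 1.

1


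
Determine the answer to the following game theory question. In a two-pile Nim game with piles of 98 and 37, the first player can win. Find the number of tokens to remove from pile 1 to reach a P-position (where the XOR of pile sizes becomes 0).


Piles: 98 and 37
Current XOR: 98 XOR 37 = 71 (non-zero, so this is an N-position).
To make the XOR zero, we need to find a move that balances the piles.
For pile 1 (size 98): target = 98 XOR 71 = 37
We reduce pile 1 from 98 to 37.
Tokens removed: 98 - 37 = 61
Verification: 37 XOR 37 = 0

61


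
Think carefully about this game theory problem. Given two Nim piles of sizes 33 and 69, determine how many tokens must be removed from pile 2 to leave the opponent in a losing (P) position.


Piles: 33 and 69
Current XOR: 33 XOR 69 = 100 (non-zero, so this is an N-position).
To make the XOR zero, we need to find a move that balances the piles.
For pile 2 (size 69): target = 69 XOR 100 = 33
We reduce pile 2 from 69 to 33.
Tokens removed: 69 - 33 = 36
Verification: 33 XOR 33 = 0

36


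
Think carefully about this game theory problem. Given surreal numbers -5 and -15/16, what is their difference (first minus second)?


x = -5, y = -15/16
Converting to common denominator: 16
x = -80/16, y = -15/16
x - y = -5 - -15/16 = -65/16

-65/16


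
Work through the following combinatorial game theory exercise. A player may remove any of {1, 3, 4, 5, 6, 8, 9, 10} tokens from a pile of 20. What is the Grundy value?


The subtraction set is S = {1, 3, 4, 5, 6, 8, 9, 10}.
G(k) = mex{ G(k - s) : s in S, s <= k }. We compute iteratively: G(0) = 0.
G(1) = mex({0}) = 1
G(2) = mex({1}) = 0
G(3) = mex({0}) = 1
G(4) = mex({0, 1}) = 2
G(5) = mex({0, 1, 2}) = 3
G(6) = mex({0, 1, 3}) = 2
G(7) = mex({0, 1, 2}) = 3
G(8) = mex({0, 1, 2, 3}) = 4
G(9) = mex({0, 1, 2, 3, 4}) = 5
G(10) = mex({0, 1, 2, 3, 5}) = 4
G(11) = mex({0, 1, 2, 3, 4}) = 5
G(12) = mex({0, 1, 2, 3, 4, 5}) = 6
G(13) = mex({1, 2, 3, 4, 5, 6}) = 0
G(14) = mex({0, 2, 3, 4, 5}) = 1
G(15) = mex({1, 2, 3, 4, 5, 6}) = 0
G(16) = mex({0, 2, 3, 4, 5, 6}) = 1
G(17) = mex({0, 1, 3, 4, 5, 6}) = 2
G(18) = mex({0, 1, 2, 4, 5, 6}) = 3
G(19) = mex({0, 1, 3, 4, 5}) = 2
G(20) = mex({0, 1, 2, 4, 5, 6}) = 3
Therefore G(20) = 3.

3


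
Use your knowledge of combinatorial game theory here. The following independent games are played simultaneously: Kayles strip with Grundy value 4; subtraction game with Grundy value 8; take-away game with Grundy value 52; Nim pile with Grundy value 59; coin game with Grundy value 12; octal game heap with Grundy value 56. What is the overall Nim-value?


By the Sprague-Grundy theorem, the Grundy value of a sum of games is the XOR of individual Grundy values.
Kayles strip: Grundy value = 4. Running XOR: 0 XOR 4 = 4
subtraction game: Grundy value = 8. Running XOR: 4 XOR 8 = 12
take-away game: Grundy value = 52. Running XOR: 12 XOR 52 = 56
Nim pile: Grundy value = 59. Running XOR: 56 XOR 59 = 3
coin game: Grundy value = 12. Running XOR: 3 XOR 12 = 15
octal game heap: Grundy value = 56. Running XOR: 15 XOR 56 = 55
The combined Grundy value is 55.

55


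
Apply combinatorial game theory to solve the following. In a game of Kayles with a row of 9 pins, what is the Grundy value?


Kayles: a move removes 1 or 2 adjacent pins from a contiguous row.
Removing pins from a row of k leaves two independent rows (a, b) with a + b = k - 1 (one pin) or a + b = k - 2 (two pins); an end removal gives a = 0.
By Sprague-Grundy, G(k) = mex{ G(a) XOR G(b) } over all these splits. G(0) = 0.
G(1): splits (0,0):0^0=0 -> mex({0}) = 1
G(2): splits (0,1):0^1=1 (0,0):0^0=0 -> mex({0, 1}) = 2
G(3): splits (0,2):0^2=2 (1,1):1^1=0 (0,1):0^1=1 -> mex({0, 1, 2}) = 3
G(4): splits (0,3):0^3=3 (1,2):1^2=3 (0,2):0^2=2 (1,1):1^1=0 -> mex({0, 2, 3}) = 1
G(5): splits (0,4):0^1=1 (1,3):1^3=2 (2,2):2^2=0 (0,3):0^3=3 (1,2):1^2=3 -> mex({0, 1, 2, 3}) = 4
G(6) = mex({0, 1, 2, 4}) = 3
G(7) = mex({0, 1, 3, 4, 5}) = 2
G(8) = mex({0, 2, 3, 5, 6}) = 1
G(9) = mex({0, 1, 2, 3, 6, 7}) = 4
Therefore G(9) = 4.

4


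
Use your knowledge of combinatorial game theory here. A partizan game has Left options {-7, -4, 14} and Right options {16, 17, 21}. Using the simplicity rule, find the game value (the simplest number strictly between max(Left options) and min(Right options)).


Left options: {-7, -4, 14}, max = 14
Right options: {16, 17, 21}, min = 16
All options are numbers and max(Left) < min(Right), so by the simplicity theorem the value is the simplest (earliest-born) number strictly between 14 and 16.
The only integer strictly between 14 and 16 is 15.
No non-integer in the interval can be simpler: if x is a non-integer in the interval, then floor(x) or ceil(x) also lies in the interval (the interval contains an integer), and both are proper prefixes of x's sign expansion, i.e. born earlier. So the game value is 15.
Game value = 15

15


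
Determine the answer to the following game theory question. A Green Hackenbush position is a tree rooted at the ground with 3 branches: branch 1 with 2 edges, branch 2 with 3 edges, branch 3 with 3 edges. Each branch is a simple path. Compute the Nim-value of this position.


The tree has 3 branches from the ground vertex.
In Green Hackenbush, the Nim-value of a simple path of length k is k.
Branch 1: length 2, Nim-value = 2
Branch 2: length 3, Nim-value = 3
Branch 3: length 3, Nim-value = 3
Total Nim-value = XOR of all branch values:
0 XOR 2 = 2
2 XOR 3 = 1
1 XOR 3 = 2
Nim-value of the tree = 2

2


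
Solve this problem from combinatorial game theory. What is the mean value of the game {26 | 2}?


Game = {26 | 2}, a switch {a | b} with numbers a > b.
Its thermograph has left wall a - t and right wall b + t, which meet at t = (a - b)/2, where both equal (a + b)/2. So the mast (mean value) is at (a + b)/2.
Mean = (26 + (2))/2 = 28/2 = 14

14


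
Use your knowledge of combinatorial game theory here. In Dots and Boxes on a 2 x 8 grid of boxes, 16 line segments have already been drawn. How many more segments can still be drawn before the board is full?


Grid: 2 x 8 boxes, i.e. 3 rows and 9 columns of dots.
Horizontal edges: (rows + 1) * cols = 3 * 8 = 24
Vertical edges: rows * (cols + 1) = 2 * 9 = 18
Total edges: 24 + 18 = 42
Edges drawn: 16
Remaining: 42 - 16 = 26

26


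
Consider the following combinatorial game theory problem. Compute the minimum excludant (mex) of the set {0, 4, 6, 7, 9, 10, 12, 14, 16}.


Set = {0, 4, 6, 7, 9, 10, 12, 14, 16}
0 is in the set.
1 is NOT in the set. This is the mex.
mex = 1

1


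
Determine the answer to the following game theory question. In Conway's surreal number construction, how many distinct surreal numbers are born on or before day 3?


Day 0: {|} = 0 is born. Count = 1.
Day n: the number of surreal numbers born by day n is 2^(n+1) - 1.
By day 0: 2^1 - 1 = 1
By day 1: 2^2 - 1 = 3
By day 2: 2^3 - 1 = 7
By day 3: 2^4 - 1 = 15
By day 3: 15 surreal numbers.

15


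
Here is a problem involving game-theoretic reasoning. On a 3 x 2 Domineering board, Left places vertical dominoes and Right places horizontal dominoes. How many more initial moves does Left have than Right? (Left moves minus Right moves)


Board is 3 x 2 (rows x cols).
Left (vertical) placements: (rows-1) * cols = 2 * 2 = 4
Right (horizontal) placements: rows * (cols-1) = 3 * 1 = 3
Advantage = Left - Right = 4 - 3 = 1

1


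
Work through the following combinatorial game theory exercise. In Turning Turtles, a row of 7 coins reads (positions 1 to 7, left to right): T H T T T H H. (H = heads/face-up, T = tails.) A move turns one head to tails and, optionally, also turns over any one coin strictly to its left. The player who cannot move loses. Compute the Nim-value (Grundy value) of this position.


Coins: T H T T T H H
Key fact: a single head at position k behaves exactly like a Nim heap of size k (turning it to T and optionally flipping a coin at j < k corresponds to moving the heap from k to j, or to 0), and heads combine as a disjunctive sum (two heads at the same place would cancel, matching j XOR j = 0). So the Nim-value is the XOR of the 1-indexed positions of the heads.
Face-up positions (1-indexed): [2, 6, 7]
XOR 0 with 2: 0 XOR 2 = 2
XOR 2 with 6: 2 XOR 6 = 4
XOR 4 with 7: 4 XOR 7 = 3
Nim-value = 3

3


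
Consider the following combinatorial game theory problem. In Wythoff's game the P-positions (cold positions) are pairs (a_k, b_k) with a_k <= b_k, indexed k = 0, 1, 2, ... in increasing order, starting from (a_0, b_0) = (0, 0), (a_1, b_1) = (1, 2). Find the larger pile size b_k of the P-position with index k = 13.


By Wythoff's theorem, a_k = floor(k * phi) and b_k = floor(k * phi^2) = a_k + k, where phi = (1 + sqrt(5))/2 is the golden ratio.
phi = (1 + sqrt(5))/2 = 1.618034
phi^2 = phi + 1 = 2.618034
k = 13
k * phi^2 = 13 * 2.618034 = 34.034442
b_13 = floor(k * phi^2) = 34 (check: a_13 + k = 21 + 13 = 34)

34


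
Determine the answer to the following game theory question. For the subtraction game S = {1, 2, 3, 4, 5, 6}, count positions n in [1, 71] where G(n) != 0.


Subtraction set S = {1, 2, 3, 4, 5, 6}, so G(n) = n mod 7.
G(n) = 0 when n is a multiple of 7.
Multiples of 7 in [1, 71]: 10
N-positions (nonzero Grundy) = 71 - 10 = 61

61


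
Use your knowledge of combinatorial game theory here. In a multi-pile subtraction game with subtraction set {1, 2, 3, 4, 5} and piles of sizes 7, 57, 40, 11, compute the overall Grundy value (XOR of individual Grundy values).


Subtraction set: {1, 2, 3, 4, 5}
For this subtraction set, G(n) = n mod 6 (period = max + 1 = 6).
Pile 1 (size 7): G(7) = 7 mod 6 = 1
Pile 2 (size 57): G(57) = 57 mod 6 = 3
Pile 3 (size 40): G(40) = 40 mod 6 = 4
Pile 4 (size 11): G(11) = 11 mod 6 = 5
Total Grundy value = XOR of all: 1 XOR 3 XOR 4 XOR 5 = 3

3


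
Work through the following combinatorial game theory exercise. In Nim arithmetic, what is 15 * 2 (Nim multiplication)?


Nim multiplication is bilinear over XOR: (u XOR v) * w = (u*w) XOR (v*w).
So we split each operand into its bit components and XOR the pairwise Nim products.
15 = 1 + 2 + 4 + 8 (as XOR of powers of 2).
2 = 2 (as XOR of powers of 2).
Using the standard Nim-product table on single bits:
  2*2 = 3,   2*4 = 8,   2*8 = 12,
  4*4 = 6,   4*8 = 11,  8*8 = 13,
and  1*x = x (identity), k*l = l*k (commutative).
Pairwise Nim products:
  1 * 2 = 2
  2 * 2 = 3
  4 * 2 = 8
  8 * 2 = 12
XOR them: 2 XOR 3 XOR 8 XOR 12 = 5.
Result: 15 * 2 = 5 (in Nim).

5


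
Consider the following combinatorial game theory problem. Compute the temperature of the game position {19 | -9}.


The game is {19 | -9}, a switch {a | b} with numbers a > b.
Cooling {a | b} by t gives {a - t | b + t}, which stops being hot when a - t = b + t, i.e. at t = (a - b)/2. So the temperature of a switch is (a - b)/2.
Temperature = (Left option - Right option) / 2
= (19 - (-9)) / 2
= 28 / 2
= 14

14


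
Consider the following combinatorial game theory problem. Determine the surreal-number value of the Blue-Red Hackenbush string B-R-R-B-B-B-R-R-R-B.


Edges (from ground): B-R-R-B-B-B-R-R-R-B
By Berlekamp's sign-expansion rule, a Blue-Red Hackenbush stalk has the value of the surreal number whose sign sequence is the edge sequence with B -> + and R -> -.
Sign sequence: +--+++---+
Trace the sign expansion in the surreal number tree, starting from 0:
Edge 1: B (sign +) -> bounds (0, +inf), value = 1
Edge 2: R (sign -) -> bounds (0, 1), value = 1/2
Edge 3: R (sign -) -> bounds (0, 1/2), value = 1/4
Edge 4: B (sign +) -> bounds (1/4, 1/2), value = 3/8
Edge 5: B (sign +) -> bounds (3/8, 1/2), value = 7/16
Edge 6: B (sign +) -> bounds (7/16, 1/2), value = 15/32
Edge 7: R (sign -) -> bounds (7/16, 15/32), value = 29/64
Edge 8: R (sign -) -> bounds (7/16, 29/64), value = 57/128
Edge 9: R (sign -) -> bounds (7/16, 57/128), value = 113/256
Edge 10: B (sign +) -> bounds (113/256, 57/128), value = 227/512
Game value = 227/512

227/512


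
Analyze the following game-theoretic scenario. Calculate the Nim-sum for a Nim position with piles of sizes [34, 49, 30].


We need the XOR (exclusive or) of all pile sizes.
After XOR-ing pile 1 (size 34): 0 XOR 34 = 34
After XOR-ing pile 2 (size 49): 34 XOR 49 = 19
After XOR-ing pile 3 (size 30): 19 XOR 30 = 13
The Nim-value of this position is 13.

13


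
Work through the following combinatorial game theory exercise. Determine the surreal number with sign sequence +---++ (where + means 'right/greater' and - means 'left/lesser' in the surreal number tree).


Sign expansion: +---++
Rule: track bounds (lo, hi), initially (-inf, +inf). On '+', the current value becomes lo and we move to the simplest number in (value, hi): value + 1 if hi = +inf, otherwise the midpoint (value + hi)/2. On '-', the current value becomes hi and we move to value - 1 if lo = -inf, otherwise the midpoint (lo + value)/2.
Start at 0.
Step 1: sign = +, move right. Bounds: (0, +inf). Value = 1
Step 2: sign = -, move left. Bounds: (0, 1). Value = 1/2
Step 3: sign = -, move left. Bounds: (0, 1/2). Value = 1/4
Step 4: sign = -, move left. Bounds: (0, 1/4). Value = 1/8
Step 5: sign = +, move right. Bounds: (1/8, 1/4). Value = 3/16
Step 6: sign = +, move right. Bounds: (3/16, 1/4). Value = 7/32
The surreal number with sign expansion +---++ is 7/32.

7/32


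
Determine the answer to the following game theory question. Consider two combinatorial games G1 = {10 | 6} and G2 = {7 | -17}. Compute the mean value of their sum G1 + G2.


G1 = {10 | 6}, G2 = {7 | -17}
Each is a switch {a | b} with numbers a > b; its mean value is (a + b)/2, and mean value is additive over game sums: m(G1 + G2) = m(G1) + m(G2).
Mean of G1 = (10 + (6))/2 = 16/2 = 8
Mean of G2 = (7 + (-17))/2 = -10/2 = -5
Mean of G1 + G2 = 8 + -5 = 3

3


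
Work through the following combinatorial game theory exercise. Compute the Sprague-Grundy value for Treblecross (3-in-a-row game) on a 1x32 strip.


Treblecross: place X on empty cells; 3-in-a-row wins.
Playing within two cells of an existing X lets the opponent win at once, so sensible play treats the cells i-2..i+2 around each X as dead. The player left with no safe cell loses, so this is a normal-play take-away game on strips of safe cells.
Placing X at cell i (0-indexed) of a strip of k safe cells leaves independent strips of sizes max(0, i-2) and max(0, k-i-3). Hence G(k) = mex{ G(max(0,i-2)) XOR G(max(0,k-i-3)) : 0 <= i < k }, with G(0) = 0.
G(1): splits (0,0):0^0=0 -> mex({0}) = 1
G(2): splits (0,0):0^0=0 -> mex({0}) = 1
G(3): splits (0,0):0^0=0 -> mex({0}) = 1
G(4): splits (0,1):0^1=1 (0,0):0^0=0 -> mex({0, 1}) = 2
G(5): splits (0,2):0^1=1 (0,1):0^1=1 (0,0):0^0=0 -> mex({0, 1}) = 2
G(6) = mex({1}) = 0
G(7) = mex({0, 1, 2}) = 3
G(8) = mex({0, 1, 2}) = 3
G(9) = mex({0, 2}) = 1
G(10) = mex({0, 2, 3}) = 1
G(11) = mex({0, 3}) = 1
G(12) = mex({1, 3}) = 0
G(13) = mex({0, 1, 2, 3}) = 4
G(14) = mex({0, 1, 2}) = 3
G(15) = mex({0, 1, 2}) = 3
G(16) = mex({0, 1, 2, 4}) = 3
G(17) = mex({0, 1, 3, 4}) = 2
G(18) = mex({0, 1, 3, 4}) = 2
G(19) = mex({0, 1, 3, 5}) = 2
G(20) = mex({0, 1, 2, 3, 5}) = 4
G(21) = mex({0, 1, 2, 3, 5}) = 4
G(22) = mex({1, 2, 6}) = 0
G(23) = mex({0, 1, 2, 3, 4, 6}) = 5
G(24) = mex({0, 1, 2, 3, 4}) = 5
G(25) = mex({0, 1, 3, 4, 7}) = 2
G(26) = mex({0, 1, 3, 4, 5, 7}) = 2
G(27) = mex({0, 1, 3, 5}) = 2
G(28) = mex({0, 1, 2, 5}) = 3
G(29) = mex({0, 1, 2, 4, 5, 6}) = 3
G(30) = mex({1, 2, 4, 6}) = 0
G(31) = mex({0, 1, 2, 3, 4, 6}) = 5
G(32) = mex({1, 2, 3, 4, 7}) = 0
Therefore G(32) = 0.

0


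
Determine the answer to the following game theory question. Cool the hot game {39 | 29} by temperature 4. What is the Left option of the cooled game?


Original game: {39 | 29} (a switch {a | b} with a > b).
Cooling by t (for t below the temperature (a - b)/2 = 5) taxes each move by t: {a | b} cooled by t is {a - t | b + t}.
Cooling amount: t = 4
Cooled Left option: 39 - 4 = 35
Cooled Right option: 29 + 4 = 33
Cooled game: {35 | 33}
Left option = 35

35


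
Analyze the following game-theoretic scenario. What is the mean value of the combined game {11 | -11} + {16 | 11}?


G1 = {11 | -11}, G2 = {16 | 11}
Each is a switch {a | b} with numbers a > b; its mean value is (a + b)/2, and mean value is additive over game sums: m(G1 + G2) = m(G1) + m(G2).
Mean of G1 = (11 + (-11))/2 = 0/2 = 0
Mean of G2 = (16 + (11))/2 = 27/2 = 27/2
Mean of G1 + G2 = 0 + 27/2 = 27/2

27/2


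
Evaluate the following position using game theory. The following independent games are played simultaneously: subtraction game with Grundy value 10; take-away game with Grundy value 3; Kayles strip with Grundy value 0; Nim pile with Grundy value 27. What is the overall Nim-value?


By the Sprague-Grundy theorem, the Grundy value of a sum of games is the XOR of individual Grundy values.
subtraction game: Grundy value = 10. Running XOR: 0 XOR 10 = 10
take-away game: Grundy value = 3. Running XOR: 10 XOR 3 = 9
Kayles strip: Grundy value = 0. Running XOR: 9 XOR 0 = 9
Nim pile: Grundy value = 27. Running XOR: 9 XOR 27 = 18
The combined Grundy value is 18.

18


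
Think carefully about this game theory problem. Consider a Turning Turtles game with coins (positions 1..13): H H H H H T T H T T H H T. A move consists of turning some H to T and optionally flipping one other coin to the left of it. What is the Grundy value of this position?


Coins: H H H H H T T H T T H H T
Key fact: a single head at position k behaves exactly like a Nim heap of size k (turning it to T and optionally flipping a coin at j < k corresponds to moving the heap from k to j, or to 0), and heads combine as a disjunctive sum (two heads at the same place would cancel, matching j XOR j = 0). So the Nim-value is the XOR of the 1-indexed positions of the heads.
Face-up positions (1-indexed): [1, 2, 3, 4, 5, 8, 11, 12]
XOR 0 with 1: 0 XOR 1 = 1
XOR 1 with 2: 1 XOR 2 = 3
XOR 3 with 3: 3 XOR 3 = 0
XOR 0 with 4: 0 XOR 4 = 4
XOR 4 with 5: 4 XOR 5 = 1
XOR 1 with 8: 1 XOR 8 = 9
XOR 9 with 11: 9 XOR 11 = 2
XOR 2 with 12: 2 XOR 12 = 14
Nim-value = 14

14


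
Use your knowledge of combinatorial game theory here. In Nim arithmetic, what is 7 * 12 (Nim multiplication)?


Nim multiplication is bilinear over XOR: (u XOR v) * w = (u*w) XOR (v*w).
So we split each operand into its bit components and XOR the pairwise Nim products.
7 = 1 + 2 + 4 (as XOR of powers of 2).
12 = 4 + 8 (as XOR of powers of 2).
Using the standard Nim-product table on single bits:
  2*2 = 3,   2*4 = 8,   2*8 = 12,
  4*4 = 6,   4*8 = 11,  8*8 = 13,
and  1*x = x (identity), k*l = l*k (commutative).
Pairwise Nim products:
  1 * 4 = 4
  1 * 8 = 8
  2 * 4 = 8
  2 * 8 = 12
  4 * 4 = 6
  4 * 8 = 11
XOR them: 4 XOR 8 XOR 8 XOR 12 XOR 6 XOR 11 = 5.
Result: 7 * 12 = 5 (in Nim).

5


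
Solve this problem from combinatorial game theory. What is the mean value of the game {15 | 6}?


Game = {15 | 6}, a switch {a | b} with numbers a > b.
Its thermograph has left wall a - t and right wall b + t, which meet at t = (a - b)/2, where both equal (a + b)/2. So the mast (mean value) is at (a + b)/2.
Mean = (15 + (6))/2 = 21/2 = 21/2

21/2


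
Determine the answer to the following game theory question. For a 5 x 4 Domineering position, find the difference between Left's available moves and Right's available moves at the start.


Board is 5 x 4 (rows x cols).
Left (vertical) placements: (rows-1) * cols = 4 * 4 = 16
Right (horizontal) placements: rows * (cols-1) = 5 * 3 = 15
Advantage = Left - Right = 16 - 15 = 1

1


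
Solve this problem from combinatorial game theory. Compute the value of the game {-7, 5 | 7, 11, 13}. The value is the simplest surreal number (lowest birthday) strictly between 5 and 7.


Left options: {-7, 5}, max = 5
Right options: {7, 11, 13}, min = 7
All options are numbers and max(Left) < min(Right), so by the simplicity theorem the value is the simplest (earliest-born) number strictly between 5 and 7.
The only integer strictly between 5 and 7 is 6.
No non-integer in the interval can be simpler: if x is a non-integer in the interval, then floor(x) or ceil(x) also lies in the interval (the interval contains an integer), and both are proper prefixes of x's sign expansion, i.e. born earlier. So the game value is 6.
Game value = 6

6


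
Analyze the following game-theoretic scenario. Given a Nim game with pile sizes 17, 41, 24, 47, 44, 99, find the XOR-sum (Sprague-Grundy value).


We need the XOR (exclusive or) of all pile sizes.
After XOR-ing pile 1 (size 17): 0 XOR 17 = 17
After XOR-ing pile 2 (size 41): 17 XOR 41 = 56
After XOR-ing pile 3 (size 24): 56 XOR 24 = 32
After XOR-ing pile 4 (size 47): 32 XOR 47 = 15
After XOR-ing pile 5 (size 44): 15 XOR 44 = 35
After XOR-ing pile 6 (size 99): 35 XOR 99 = 64
The Nim-value of this position is 64.

64


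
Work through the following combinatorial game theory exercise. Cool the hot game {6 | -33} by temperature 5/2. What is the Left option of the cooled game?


Original game: {6 | -33} (a switch {a | b} with a > b).
Cooling by t (for t below the temperature (a - b)/2 = 39/2) taxes each move by t: {a | b} cooled by t is {a - t | b + t}.
Cooling amount: t = 5/2
Cooled Left option: 6 - 5/2 = 7/2
Cooled Right option: -33 + 5/2 = -61/2
Cooled game: {7/2 | -61/2}
Left option = 7/2

7/2


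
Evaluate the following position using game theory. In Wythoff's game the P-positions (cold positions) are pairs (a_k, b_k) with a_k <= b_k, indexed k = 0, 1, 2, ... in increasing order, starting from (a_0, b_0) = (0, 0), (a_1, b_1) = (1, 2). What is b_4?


By Wythoff's theorem, a_k = floor(k * phi) and b_k = floor(k * phi^2) = a_k + k, where phi = (1 + sqrt(5))/2 is the golden ratio.
phi = (1 + sqrt(5))/2 = 1.618034
phi^2 = phi + 1 = 2.618034
k = 4
k * phi^2 = 4 * 2.618034 = 10.472136
b_4 = floor(k * phi^2) = 10 (check: a_4 + k = 6 + 4 = 10)

10


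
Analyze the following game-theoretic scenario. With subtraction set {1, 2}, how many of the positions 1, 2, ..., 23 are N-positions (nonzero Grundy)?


Subtraction set S = {1, 2}, so G(n) = n mod 3.
G(n) = 0 when n is a multiple of 3.
Multiples of 3 in [1, 23]: 7
N-positions (nonzero Grundy) = 23 - 7 = 16

16


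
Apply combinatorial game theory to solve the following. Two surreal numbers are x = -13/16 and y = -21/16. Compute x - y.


x = -13/16, y = -21/16
Converting to common denominator: 16
x = -13/16, y = -21/16
x - y = -13/16 - -21/16 = 1/2

1/2


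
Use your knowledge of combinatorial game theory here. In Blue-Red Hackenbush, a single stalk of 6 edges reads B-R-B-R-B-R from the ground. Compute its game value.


Edges (from ground): B-R-B-R-B-R
By Berlekamp's sign-expansion rule, a Blue-Red Hackenbush stalk has the value of the surreal number whose sign sequence is the edge sequence with B -> + and R -> -.
Sign sequence: +-+-+-
Trace the sign expansion in the surreal number tree, starting from 0:
Edge 1: B (sign +) -> bounds (0, +inf), value = 1
Edge 2: R (sign -) -> bounds (0, 1), value = 1/2
Edge 3: B (sign +) -> bounds (1/2, 1), value = 3/4
Edge 4: R (sign -) -> bounds (1/2, 3/4), value = 5/8
Edge 5: B (sign +) -> bounds (5/8, 3/4), value = 11/16
Edge 6: R (sign -) -> bounds (5/8, 11/16), value = 21/32
Game value = 21/32

21/32


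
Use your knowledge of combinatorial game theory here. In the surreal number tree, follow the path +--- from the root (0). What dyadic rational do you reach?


Sign expansion: +---
Rule: track bounds (lo, hi), initially (-inf, +inf). On '+', the current value becomes lo and we move to the simplest number in (value, hi): value + 1 if hi = +inf, otherwise the midpoint (value + hi)/2. On '-', the current value becomes hi and we move to value - 1 if lo = -inf, otherwise the midpoint (lo + value)/2.
Start at 0.
Step 1: sign = +, move right. Bounds: (0, +inf). Value = 1
Step 2: sign = -, move left. Bounds: (0, 1). Value = 1/2
Step 3: sign = -, move left. Bounds: (0, 1/2). Value = 1/4
Step 4: sign = -, move left. Bounds: (0, 1/4). Value = 1/8
The surreal number with sign expansion +--- is 1/8.

1/8


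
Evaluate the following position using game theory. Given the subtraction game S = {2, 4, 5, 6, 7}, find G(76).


The subtraction set is S = {2, 4, 5, 6, 7}.
G(k) = mex{ G(k - s) : s in S, s <= k }. We compute iteratively: G(0) = 0.
G(1) = mex({}) = 0
G(2) = mex({0}) = 1
G(3) = mex({0}) = 1
G(4) = mex({0, 1}) = 2
G(5) = mex({0, 1}) = 2
G(6) = mex({0, 1, 2}) = 3
G(7) = mex({0, 1, 2}) = 3
G(8) = mex({0, 1, 2, 3}) = 4
G(9) = mex({1, 2, 3}) = 0
G(10) = mex({1, 2, 3, 4}) = 0
G(11) = mex({0, 2, 3}) = 1
G(12) = mex({0, 2, 3, 4}) = 1
G(13) = mex({0, 1, 3, 4}) = 2
G(14) = mex({0, 1, 3, 4}) = 2
G(15) = mex({0, 1, 2, 4}) = 3
Observe that G(9)..G(15) = 0, 0, 1, 1, 2, 2, 3 repeats G(0)..G(6) = 0, 0, 1, 1, 2, 2, 3.
For k >= max(S) = 7, G(k) is determined by the previous 7 values G(k-7)..G(k-1); a window of 7 consecutive values has recurred shifted by 9, so by induction G(k + 9) = G(k) for all k >= 0: the sequence is periodic from the start with period 9.
One period: G(0..8) = 0, 0, 1, 1, 2, 2, 3, 3, 4.
76 mod 9 = 4, so G(76) = G(4) = 2.

2
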